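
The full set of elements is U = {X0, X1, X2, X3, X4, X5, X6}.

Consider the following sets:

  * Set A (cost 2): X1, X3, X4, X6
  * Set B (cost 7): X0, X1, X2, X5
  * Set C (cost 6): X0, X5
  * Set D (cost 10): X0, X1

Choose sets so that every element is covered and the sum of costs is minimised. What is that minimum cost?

A, B together cover every element (A ∪ B = {X0, X1, X2, X3, X4, X5, X6}); total cost 2 + 7 = 9.
No covering selection has total cost below 9.

9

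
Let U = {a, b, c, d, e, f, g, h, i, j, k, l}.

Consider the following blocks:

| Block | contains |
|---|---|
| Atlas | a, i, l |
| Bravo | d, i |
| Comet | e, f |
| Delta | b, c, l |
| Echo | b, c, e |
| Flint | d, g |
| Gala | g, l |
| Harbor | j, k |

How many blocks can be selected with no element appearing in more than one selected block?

Bravo, Comet, Delta, Harbor are pairwise disjoint (Bravo={d,i}; Comet={e,f}; Delta={b,c,l}; Harbor={j,k}).
Every remaining block overlaps one of these, and no 5 of the listed blocks are pairwise disjoint, so 4 is the maximum.

4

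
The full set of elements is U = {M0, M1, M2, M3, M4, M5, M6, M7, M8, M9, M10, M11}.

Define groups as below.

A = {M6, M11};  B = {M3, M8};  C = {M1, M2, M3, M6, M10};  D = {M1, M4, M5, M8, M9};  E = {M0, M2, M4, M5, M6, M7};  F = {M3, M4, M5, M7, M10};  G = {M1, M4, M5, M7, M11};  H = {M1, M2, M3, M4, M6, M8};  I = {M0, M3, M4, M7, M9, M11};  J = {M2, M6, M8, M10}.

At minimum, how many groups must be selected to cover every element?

3

Take {C, D, I}. Their union is {M0, M1, M2, M3, M4, M5, M6, M7, M8, M9, M10, M11}, which is all 12 elements.
No 2 of the 10 groups cover everything (all 45 combinations miss at least one element), so 3 is optimal.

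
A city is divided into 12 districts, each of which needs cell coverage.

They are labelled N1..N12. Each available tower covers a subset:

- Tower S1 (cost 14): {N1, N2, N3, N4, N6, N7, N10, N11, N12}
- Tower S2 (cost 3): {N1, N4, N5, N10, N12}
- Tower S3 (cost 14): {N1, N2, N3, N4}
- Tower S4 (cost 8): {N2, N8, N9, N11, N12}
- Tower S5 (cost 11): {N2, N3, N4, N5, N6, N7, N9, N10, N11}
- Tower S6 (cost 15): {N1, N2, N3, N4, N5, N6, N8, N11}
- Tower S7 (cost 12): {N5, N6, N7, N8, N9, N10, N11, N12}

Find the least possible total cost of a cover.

22

S2, S4, S5 together cover every district (S2 ∪ S4 ∪ S5 = {N1, N2, N3, N4, N5, N6, N7, N8, N9, N10, N11, N12}); total cost 3 + 8 + 11 = 22.
No covering selection has total cost below 22.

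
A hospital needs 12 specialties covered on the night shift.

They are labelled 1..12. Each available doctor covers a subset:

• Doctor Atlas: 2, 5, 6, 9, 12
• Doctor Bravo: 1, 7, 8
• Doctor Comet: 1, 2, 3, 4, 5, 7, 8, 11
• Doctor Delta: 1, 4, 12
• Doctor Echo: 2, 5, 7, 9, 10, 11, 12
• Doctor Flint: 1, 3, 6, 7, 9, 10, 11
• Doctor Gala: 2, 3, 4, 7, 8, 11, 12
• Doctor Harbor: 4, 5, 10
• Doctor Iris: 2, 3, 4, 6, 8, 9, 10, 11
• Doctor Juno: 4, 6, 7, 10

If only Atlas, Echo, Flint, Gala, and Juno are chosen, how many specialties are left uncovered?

0

Union of Atlas, Echo, Flint, Gala, Juno = {1, 2, 3, 4, 5, 6, 7, 8, 9, 10, 11, 12} — that's every specialty, so 0 are uncovered.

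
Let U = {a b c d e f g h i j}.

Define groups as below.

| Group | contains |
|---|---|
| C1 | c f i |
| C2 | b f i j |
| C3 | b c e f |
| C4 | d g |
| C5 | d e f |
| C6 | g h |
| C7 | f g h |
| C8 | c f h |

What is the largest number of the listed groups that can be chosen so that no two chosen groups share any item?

2

C1, C4 are pairwise disjoint (C1={c,f,i}; C4={d,g}).
Every remaining group overlaps one of these, and no 3 of the listed groups are pairwise disjoint, so 2 is the maximum.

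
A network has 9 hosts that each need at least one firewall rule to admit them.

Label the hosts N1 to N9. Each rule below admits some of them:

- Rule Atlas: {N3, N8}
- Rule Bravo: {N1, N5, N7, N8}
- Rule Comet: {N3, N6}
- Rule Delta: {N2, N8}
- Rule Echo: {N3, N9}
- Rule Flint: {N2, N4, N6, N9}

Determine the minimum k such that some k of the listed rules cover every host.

3

Take {Bravo, Echo, Flint}. Their union is {N1, N2, N3, N4, N5, N6, N7, N8, N9}, which is all 9 hosts.
Each rule has at most 4 hosts, and 2·4 = 8 < 9 — so at least 3 rules are needed, and 3 is optimal.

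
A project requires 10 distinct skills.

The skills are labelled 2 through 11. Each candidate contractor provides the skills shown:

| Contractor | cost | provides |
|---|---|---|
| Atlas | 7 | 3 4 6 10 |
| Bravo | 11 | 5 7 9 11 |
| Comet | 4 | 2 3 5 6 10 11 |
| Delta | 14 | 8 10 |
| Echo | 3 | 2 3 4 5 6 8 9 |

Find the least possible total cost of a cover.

Bravo, Comet, Echo together cover every skill (Bravo ∪ Comet ∪ Echo = {2, 3, 4, 5, 6, 7, 8, 9, 10, 11}); total cost 11 + 4 + 3 = 18.
No covering selection has total cost below 18.

18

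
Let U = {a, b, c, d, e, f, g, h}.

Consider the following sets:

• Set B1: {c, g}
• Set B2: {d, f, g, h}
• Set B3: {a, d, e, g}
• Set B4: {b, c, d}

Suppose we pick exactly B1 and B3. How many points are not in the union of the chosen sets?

Union of B1, B3 = {a, c, d, e, g}.
Not covered: b, f, h — 3 points.

3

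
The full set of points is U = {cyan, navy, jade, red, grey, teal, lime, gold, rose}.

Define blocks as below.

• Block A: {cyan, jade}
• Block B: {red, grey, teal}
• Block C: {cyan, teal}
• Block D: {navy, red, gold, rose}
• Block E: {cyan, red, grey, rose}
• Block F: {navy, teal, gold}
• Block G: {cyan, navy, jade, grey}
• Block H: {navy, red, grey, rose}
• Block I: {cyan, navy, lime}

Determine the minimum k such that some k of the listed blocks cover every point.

4

A, E, F, and I cover everything between them: the union {cyan, navy, jade, red, grey, teal, lime, gold, rose} is all of U.
No 3 of the 9 blocks cover everything (all 84 combinations miss at least one point), so 4 is optimal.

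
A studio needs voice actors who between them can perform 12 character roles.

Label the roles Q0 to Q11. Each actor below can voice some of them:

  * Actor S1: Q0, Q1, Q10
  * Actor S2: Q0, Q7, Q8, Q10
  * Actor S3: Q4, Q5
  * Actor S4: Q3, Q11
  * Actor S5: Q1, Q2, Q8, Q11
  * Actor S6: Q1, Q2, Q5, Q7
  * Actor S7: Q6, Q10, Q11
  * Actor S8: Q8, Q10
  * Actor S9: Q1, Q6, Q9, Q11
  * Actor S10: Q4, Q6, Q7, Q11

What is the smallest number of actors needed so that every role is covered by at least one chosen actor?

S2 and S3 and S4 and S5 and S9 together: S2 ∪ S3 ∪ S4 ∪ S5 ∪ S9 = {Q0, Q1, Q2, Q3, Q4, Q5, Q6, Q7, Q8, Q9, Q10, Q11} — every role is covered.
No 4 of the 10 actors cover everything (all 210 combinations miss at least one role), so 5 is optimal.

5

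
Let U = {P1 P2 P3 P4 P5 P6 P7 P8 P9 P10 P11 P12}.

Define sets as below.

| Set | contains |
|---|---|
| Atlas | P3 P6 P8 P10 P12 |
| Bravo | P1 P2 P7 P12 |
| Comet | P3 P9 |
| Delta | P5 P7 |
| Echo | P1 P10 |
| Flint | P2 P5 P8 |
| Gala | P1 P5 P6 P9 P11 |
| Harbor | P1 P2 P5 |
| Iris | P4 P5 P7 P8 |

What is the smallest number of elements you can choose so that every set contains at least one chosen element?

3

H = {P1, P3, P5} meets every set (each contains at least one member of H), and |H| = 3.
The sets Comet, Echo, Flint are pairwise disjoint, so any hitting set needs a separate element for each — at least 3. Hence 3 is optimal.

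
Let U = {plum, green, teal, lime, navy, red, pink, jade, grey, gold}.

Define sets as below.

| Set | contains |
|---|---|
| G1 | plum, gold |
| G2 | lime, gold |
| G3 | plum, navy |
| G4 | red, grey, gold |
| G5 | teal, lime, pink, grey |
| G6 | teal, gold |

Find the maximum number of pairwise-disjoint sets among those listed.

2

G2, G3 are pairwise disjoint (G2={lime,gold}; G3={plum,navy}).
Every remaining set overlaps one of these, and no 3 of the listed sets are pairwise disjoint, so 2 is the maximum.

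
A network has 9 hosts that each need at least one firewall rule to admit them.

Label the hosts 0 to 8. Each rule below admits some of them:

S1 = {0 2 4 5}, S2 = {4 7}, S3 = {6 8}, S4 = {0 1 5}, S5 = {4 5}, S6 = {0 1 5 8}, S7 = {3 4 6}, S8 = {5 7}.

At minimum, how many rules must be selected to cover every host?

Take {S1, S2, S6, S7}. Their union is {0, 1, 2, 3, 4, 5, 6, 7, 8}, which is all 9 hosts.
Only S1 contains 2, so S1 is forced; the remaining 5 hosts need at least 3 more rules (each remaining rule adds at most 2) — so at least 4 rules are needed, and 4 is optimal.

4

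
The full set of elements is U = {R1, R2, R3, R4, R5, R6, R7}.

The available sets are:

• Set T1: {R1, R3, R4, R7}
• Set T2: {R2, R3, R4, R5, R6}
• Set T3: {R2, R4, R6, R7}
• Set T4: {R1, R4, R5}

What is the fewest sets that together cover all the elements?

T1 and T2 cover everything between them: the union {R1, R2, R3, R4, R5, R6, R7} is all of U.
No single set has all 7 elements (the largest, T2, has 5), so 2 is optimal.

2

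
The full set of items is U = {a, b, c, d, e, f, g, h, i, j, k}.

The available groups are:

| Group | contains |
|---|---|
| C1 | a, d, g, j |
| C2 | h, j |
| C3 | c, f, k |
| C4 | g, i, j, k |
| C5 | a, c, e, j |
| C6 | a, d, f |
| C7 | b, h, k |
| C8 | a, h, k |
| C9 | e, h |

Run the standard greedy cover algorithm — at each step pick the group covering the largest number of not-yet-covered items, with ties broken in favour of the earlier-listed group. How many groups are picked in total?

Greedy: pick C1 (covers 4 new) → pick C3 (covers 3 new) → pick C7 (covers 2 new) → pick C4 (covers 1 new) → pick C5 (covers 1 new). Total picks: 5.
(The true minimum cover uses only 4 groups, so greedy is not optimal here.)

5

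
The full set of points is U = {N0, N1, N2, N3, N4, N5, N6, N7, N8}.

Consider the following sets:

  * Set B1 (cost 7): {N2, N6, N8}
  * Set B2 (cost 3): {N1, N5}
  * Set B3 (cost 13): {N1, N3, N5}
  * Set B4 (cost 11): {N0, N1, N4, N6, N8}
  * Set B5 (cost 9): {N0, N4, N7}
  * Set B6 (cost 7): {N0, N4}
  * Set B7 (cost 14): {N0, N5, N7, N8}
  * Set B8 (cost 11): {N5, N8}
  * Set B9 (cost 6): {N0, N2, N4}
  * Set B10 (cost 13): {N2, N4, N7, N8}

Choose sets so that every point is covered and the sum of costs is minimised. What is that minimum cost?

29

B1, B3, B5 together cover every point (B1 ∪ B3 ∪ B5 = {N0, N1, N2, N3, N4, N5, N6, N7, N8}); total cost 7 + 13 + 9 = 29.
The greedy pick B2, B9, B1, B5, B3 costs 38; no covering selection beats 29.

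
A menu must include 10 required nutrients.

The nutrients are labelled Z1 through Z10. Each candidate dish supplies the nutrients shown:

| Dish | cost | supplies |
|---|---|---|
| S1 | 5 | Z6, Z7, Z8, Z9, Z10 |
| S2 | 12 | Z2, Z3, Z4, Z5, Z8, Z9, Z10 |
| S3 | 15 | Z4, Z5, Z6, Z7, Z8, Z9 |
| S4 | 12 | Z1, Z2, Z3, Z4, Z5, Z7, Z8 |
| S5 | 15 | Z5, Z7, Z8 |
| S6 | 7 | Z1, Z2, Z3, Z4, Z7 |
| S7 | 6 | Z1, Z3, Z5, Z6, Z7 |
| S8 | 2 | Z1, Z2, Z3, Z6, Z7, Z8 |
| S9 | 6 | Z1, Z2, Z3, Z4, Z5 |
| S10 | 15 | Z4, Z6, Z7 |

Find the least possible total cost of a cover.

S1, S9 together cover every nutrient (S1 ∪ S9 = {Z1, Z2, Z3, Z4, Z5, Z6, Z7, Z8, Z9, Z10}); total cost 5 + 6 = 11.
The greedy pick S8, S1, S9 costs 13; no covering selection beats 11.

11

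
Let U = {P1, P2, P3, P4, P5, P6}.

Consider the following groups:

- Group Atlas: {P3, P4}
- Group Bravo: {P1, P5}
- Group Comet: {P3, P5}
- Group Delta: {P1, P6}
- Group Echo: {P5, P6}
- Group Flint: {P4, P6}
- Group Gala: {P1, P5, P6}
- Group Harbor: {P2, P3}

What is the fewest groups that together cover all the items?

Take {Bravo, Flint, Harbor}. Their union is {P1, P2, P3, P4, P5, P6}, which is all 6 items.
Only Harbor contains P2, so Harbor is forced; the remaining 4 items need at least 2 more groups (each remaining group adds at most 3) — so at least 3 groups are needed, and 3 is optimal.

3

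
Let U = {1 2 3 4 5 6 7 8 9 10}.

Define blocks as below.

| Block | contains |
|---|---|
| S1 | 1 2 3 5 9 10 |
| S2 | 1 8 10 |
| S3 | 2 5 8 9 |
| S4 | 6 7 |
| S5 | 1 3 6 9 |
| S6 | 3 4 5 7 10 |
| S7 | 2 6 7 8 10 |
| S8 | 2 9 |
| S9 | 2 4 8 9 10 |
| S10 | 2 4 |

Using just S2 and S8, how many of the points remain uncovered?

Union of S2, S8 = {1, 2, 8, 9, 10}.
Not covered: 3, 4, 5, 6, 7 — 5 points.

5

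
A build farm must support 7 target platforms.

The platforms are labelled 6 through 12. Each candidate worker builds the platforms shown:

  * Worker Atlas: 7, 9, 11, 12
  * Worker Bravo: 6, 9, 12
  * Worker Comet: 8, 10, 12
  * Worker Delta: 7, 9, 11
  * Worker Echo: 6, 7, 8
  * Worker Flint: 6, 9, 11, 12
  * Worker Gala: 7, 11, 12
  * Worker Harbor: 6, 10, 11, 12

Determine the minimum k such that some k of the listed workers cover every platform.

3

Atlas and Echo and Harbor together: Atlas ∪ Echo ∪ Harbor = {6, 7, 8, 9, 10, 11, 12} — every platform is covered.
No 2 of the 8 workers cover everything (all 28 combinations miss at least one platform), so 3 is optimal.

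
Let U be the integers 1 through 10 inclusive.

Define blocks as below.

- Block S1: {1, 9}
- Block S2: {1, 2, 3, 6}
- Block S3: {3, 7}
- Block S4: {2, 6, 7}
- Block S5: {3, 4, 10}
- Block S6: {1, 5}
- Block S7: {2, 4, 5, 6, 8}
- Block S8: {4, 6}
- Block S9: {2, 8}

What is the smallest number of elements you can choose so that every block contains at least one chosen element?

4

Take H = {1, 2, 3, 4}. Each listed block contains at least one of these, so H is a hitting set of size 4.
The blocks S3, S6, S8, S9 are pairwise disjoint, so any hitting set needs a separate element for each — at least 4. Hence 4 is optimal.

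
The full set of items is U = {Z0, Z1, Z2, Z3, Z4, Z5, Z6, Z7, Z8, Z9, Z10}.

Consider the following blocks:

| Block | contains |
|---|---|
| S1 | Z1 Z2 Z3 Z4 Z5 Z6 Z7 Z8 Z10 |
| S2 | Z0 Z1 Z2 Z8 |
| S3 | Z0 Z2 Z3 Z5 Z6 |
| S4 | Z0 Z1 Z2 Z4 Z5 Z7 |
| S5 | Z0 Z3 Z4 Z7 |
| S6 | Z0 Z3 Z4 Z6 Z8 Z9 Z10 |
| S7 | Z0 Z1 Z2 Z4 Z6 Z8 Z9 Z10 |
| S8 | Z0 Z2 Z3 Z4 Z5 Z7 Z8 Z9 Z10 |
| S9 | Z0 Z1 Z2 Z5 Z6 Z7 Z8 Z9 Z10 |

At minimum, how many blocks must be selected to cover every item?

Take {S8, S9}. Their union is {Z0, Z1, Z2, Z3, Z4, Z5, Z6, Z7, Z8, Z9, Z10}, which is all 11 items.
No single block has all 11 items (the largest, S1, has 9), so 2 is optimal.

2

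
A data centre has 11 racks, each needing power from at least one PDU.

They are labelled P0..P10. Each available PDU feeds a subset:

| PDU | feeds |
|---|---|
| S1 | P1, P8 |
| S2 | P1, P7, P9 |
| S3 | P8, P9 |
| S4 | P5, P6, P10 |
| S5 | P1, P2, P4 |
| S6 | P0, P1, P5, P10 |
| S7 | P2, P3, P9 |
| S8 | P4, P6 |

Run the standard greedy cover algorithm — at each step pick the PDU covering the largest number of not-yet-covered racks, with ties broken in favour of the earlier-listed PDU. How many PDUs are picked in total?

5

Greedy: pick S6 (covers 4 new) → pick S7 (covers 3 new) → pick S8 (covers 2 new) → pick S1 (covers 1 new) → pick S2 (covers 1 new). Total picks: 5.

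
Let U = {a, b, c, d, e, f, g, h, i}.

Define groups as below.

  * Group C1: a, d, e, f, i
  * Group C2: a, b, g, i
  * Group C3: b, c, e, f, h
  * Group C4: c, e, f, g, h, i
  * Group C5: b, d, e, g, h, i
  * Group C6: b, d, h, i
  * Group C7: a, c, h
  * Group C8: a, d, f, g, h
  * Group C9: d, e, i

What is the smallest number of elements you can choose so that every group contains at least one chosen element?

2

Take T = {h, i}. Each listed group contains at least one of these, so T is a hitting set of size 2.
The groups C7, C9 are pairwise disjoint, so any hitting set needs a separate element for each — at least 2. Hence 2 is optimal.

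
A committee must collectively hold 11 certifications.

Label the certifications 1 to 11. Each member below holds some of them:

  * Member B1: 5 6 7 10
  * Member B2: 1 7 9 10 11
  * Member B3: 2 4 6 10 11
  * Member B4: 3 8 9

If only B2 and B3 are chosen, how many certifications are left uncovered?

Union of B2, B3 = {1, 2, 4, 6, 7, 9, 10, 11}.
Not covered: 3, 5, 8 — 3 certifications.

3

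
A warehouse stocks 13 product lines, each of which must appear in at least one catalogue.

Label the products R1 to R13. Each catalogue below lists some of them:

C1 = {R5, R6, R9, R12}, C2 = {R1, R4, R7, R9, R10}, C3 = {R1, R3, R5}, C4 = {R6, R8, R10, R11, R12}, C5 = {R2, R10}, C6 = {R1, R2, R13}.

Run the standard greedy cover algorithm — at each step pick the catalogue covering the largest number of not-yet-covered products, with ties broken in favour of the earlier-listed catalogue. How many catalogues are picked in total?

Greedy: pick C2 (covers 5 new) → pick C4 (covers 4 new) → pick C3 (covers 2 new) → pick C6 (covers 2 new). Total picks: 4.

4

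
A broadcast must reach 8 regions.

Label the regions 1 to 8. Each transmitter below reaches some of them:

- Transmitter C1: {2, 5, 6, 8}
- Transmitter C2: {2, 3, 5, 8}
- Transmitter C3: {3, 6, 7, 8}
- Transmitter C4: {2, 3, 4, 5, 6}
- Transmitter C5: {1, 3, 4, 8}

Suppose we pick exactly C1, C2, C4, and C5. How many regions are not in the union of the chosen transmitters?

1

Union of C1, C2, C4, C5 = {1, 2, 3, 4, 5, 6, 8}.
Not covered: 7 — 1 region.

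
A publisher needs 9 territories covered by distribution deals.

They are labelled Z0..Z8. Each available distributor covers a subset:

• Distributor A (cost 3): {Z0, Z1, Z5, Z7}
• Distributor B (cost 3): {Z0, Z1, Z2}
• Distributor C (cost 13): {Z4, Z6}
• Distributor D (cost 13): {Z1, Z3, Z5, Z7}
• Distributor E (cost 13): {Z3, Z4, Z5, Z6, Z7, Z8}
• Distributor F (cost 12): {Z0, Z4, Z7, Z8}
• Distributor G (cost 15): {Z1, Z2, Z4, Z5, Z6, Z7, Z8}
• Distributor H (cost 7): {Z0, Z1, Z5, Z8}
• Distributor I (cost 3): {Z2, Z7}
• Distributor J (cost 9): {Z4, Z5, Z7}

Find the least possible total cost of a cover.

B, E together cover every territory (B ∪ E = {Z0, Z1, Z2, Z3, Z4, Z5, Z6, Z7, Z8}); total cost 3 + 13 = 16.
The greedy pick A, B, E costs 19; no covering selection beats 16.

16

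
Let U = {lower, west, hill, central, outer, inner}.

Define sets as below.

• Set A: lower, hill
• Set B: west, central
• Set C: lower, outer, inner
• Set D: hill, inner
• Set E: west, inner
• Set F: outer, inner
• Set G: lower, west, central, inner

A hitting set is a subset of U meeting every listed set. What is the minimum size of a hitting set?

Take H = {lower, west, inner}. Each listed set contains at least one of these, so H is a hitting set of size 3.
The sets A, B, F are pairwise disjoint, so any hitting set needs a separate item for each — at least 3. Hence 3 is optimal.

3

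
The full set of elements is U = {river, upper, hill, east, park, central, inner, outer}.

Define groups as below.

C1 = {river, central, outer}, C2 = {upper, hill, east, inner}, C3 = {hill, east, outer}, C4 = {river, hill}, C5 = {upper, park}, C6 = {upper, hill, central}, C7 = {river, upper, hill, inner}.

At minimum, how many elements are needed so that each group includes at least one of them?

Take H = {river, hill, park}. Each listed group contains at least one of these, so H is a hitting set of size 3.
No choice of 2 elements meets every group, so 3 is the minimum.

3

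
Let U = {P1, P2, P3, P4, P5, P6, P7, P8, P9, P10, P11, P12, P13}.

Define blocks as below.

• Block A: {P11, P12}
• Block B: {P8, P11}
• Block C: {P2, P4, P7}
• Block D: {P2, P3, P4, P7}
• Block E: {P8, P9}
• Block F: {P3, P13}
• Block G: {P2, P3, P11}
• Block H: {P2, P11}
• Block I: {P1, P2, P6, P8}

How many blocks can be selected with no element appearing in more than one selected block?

A, C, E, F are pairwise disjoint (A={P11,P12}; C={P2,P4,P7}; E={P8,P9}; F={P3,P13}).
Every remaining block overlaps one of these, and no 5 of the listed blocks are pairwise disjoint, so 4 is the maximum.

4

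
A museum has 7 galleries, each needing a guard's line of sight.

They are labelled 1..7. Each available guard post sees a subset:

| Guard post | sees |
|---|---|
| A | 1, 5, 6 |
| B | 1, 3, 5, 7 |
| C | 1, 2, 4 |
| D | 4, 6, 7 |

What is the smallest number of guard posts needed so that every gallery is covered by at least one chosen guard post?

3

B and C and D together: B ∪ C ∪ D = {1, 2, 3, 4, 5, 6, 7} — every gallery is covered.
Only C contains 2, so C is forced; the remaining 4 galleries need at least 2 more guard posts (each remaining guard post adds at most 3) — so at least 3 guard posts are needed, and 3 is optimal.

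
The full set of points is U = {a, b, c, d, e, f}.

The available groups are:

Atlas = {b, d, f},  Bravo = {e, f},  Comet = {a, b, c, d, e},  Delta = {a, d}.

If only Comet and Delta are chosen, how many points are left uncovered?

1

Union of Comet, Delta = {a, b, c, d, e}.
Not covered: f — 1 point.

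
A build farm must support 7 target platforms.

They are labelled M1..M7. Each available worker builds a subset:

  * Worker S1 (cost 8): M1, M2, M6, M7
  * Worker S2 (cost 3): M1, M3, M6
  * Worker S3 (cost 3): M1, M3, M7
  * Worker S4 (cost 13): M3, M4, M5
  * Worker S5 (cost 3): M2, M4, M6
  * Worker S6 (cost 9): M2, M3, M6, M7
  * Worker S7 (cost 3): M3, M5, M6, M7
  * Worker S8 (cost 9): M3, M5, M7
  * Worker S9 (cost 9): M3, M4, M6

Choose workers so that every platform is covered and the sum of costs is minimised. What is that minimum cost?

S2, S5, S7 together cover every platform (S2 ∪ S5 ∪ S7 = {M1, M2, M3, M4, M5, M6, M7}); total cost 3 + 3 + 3 = 9.
No covering selection has total cost below 9.

9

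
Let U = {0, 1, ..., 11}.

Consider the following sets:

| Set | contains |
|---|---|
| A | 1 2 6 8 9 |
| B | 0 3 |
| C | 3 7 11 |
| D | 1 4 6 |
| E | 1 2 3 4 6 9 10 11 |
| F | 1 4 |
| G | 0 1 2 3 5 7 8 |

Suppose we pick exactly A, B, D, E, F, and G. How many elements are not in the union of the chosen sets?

0

Union of A, B, D, E, F, G = {0, 1, 2, 3, 4, 5, 6, 7, 8, 9, 10, 11} — that's every element, so 0 are uncovered.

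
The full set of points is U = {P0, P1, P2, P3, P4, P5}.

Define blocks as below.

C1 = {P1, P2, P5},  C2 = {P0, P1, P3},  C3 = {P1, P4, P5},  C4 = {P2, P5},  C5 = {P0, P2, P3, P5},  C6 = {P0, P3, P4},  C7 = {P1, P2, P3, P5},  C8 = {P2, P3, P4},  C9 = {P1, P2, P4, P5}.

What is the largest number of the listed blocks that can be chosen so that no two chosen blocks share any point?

C4, C6 are pairwise disjoint (C4={P2,P5}; C6={P0,P3,P4}).
Every remaining block overlaps one of these, and no 3 of the listed blocks are pairwise disjoint, so 2 is the maximum.

2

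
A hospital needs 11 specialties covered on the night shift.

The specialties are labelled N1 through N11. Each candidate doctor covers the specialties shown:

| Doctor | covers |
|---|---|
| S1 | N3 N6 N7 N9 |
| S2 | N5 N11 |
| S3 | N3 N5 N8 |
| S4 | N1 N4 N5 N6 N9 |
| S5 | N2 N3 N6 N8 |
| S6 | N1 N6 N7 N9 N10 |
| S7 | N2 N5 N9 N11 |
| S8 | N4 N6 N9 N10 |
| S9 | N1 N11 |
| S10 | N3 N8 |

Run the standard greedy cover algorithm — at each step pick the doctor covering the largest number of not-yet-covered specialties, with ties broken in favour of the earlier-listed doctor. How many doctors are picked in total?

Greedy: pick S4 (covers 5 new) → pick S5 (covers 3 new) → pick S6 (covers 2 new) → pick S2 (covers 1 new). Total picks: 4.

4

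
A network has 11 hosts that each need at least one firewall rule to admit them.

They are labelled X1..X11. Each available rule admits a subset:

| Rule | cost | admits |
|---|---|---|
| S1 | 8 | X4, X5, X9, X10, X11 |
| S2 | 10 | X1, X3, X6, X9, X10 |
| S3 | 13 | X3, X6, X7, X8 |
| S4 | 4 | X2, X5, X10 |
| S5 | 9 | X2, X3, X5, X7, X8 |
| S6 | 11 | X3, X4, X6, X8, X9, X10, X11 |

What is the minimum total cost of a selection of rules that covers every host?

27

S1, S2, S5 together cover every host (S1 ∪ S2 ∪ S5 = {X1, X2, X3, X4, X5, X6, X7, X8, X9, X10, X11}); total cost 8 + 10 + 9 = 27.
The greedy pick S4, S6, S5, S2 costs 34; no covering selection beats 27.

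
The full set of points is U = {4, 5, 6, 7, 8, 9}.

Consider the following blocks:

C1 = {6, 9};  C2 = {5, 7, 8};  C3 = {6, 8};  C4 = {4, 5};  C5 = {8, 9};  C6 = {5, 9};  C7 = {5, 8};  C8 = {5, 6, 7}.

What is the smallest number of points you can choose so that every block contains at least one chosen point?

Take H = {5, 6, 8}. Each listed block contains at least one of these, so H is a hitting set of size 3.
No choice of 2 points meets every block, so 3 is the minimum.

3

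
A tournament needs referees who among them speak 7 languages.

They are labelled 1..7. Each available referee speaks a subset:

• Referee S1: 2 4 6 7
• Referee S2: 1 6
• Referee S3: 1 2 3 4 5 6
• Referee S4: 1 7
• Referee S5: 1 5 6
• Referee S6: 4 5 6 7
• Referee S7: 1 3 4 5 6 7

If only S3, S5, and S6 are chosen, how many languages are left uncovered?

0

Union of S3, S5, S6 = {1, 2, 3, 4, 5, 6, 7} — that's every language, so 0 are uncovered.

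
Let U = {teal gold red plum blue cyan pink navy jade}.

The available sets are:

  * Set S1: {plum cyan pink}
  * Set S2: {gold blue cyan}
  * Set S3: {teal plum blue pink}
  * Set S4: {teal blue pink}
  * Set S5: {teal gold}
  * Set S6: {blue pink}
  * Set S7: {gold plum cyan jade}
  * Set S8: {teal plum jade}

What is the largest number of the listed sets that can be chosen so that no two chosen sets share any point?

2

S6, S7 are pairwise disjoint (S6={blue,pink}; S7={gold,plum,cyan,jade}).
Every remaining set overlaps one of these, and no 3 of the listed sets are pairwise disjoint, so 2 is the maximum.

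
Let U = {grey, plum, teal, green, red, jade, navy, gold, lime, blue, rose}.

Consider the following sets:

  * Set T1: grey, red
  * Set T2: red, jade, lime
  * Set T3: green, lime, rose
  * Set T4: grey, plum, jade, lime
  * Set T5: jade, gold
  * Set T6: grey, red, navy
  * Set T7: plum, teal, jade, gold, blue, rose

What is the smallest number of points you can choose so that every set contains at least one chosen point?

Take H = {red, jade, lime}. Each listed set contains at least one of these, so H is a hitting set of size 3.
The sets T1, T3, T5 are pairwise disjoint, so any hitting set needs a separate point for each — at least 3. Hence 3 is optimal.

3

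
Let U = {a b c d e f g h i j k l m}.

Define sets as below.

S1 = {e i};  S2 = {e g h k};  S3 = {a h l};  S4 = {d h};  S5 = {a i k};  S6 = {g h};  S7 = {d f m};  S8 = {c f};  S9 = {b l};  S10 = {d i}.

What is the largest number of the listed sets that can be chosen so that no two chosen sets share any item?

S2, S8, S9, S10 are pairwise disjoint (S2={e,g,h,k}; S8={c,f}; S9={b,l}; S10={d,i}).
Every remaining set overlaps one of these, and no 5 of the listed sets are pairwise disjoint, so 4 is the maximum.

4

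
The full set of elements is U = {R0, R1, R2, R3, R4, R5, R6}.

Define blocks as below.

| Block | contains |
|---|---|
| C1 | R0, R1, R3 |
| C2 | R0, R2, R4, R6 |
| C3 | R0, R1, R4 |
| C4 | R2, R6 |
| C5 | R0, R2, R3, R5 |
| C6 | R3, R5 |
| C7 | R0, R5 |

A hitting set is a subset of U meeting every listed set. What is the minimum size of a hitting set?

Take H = {R1, R2, R5}. Each listed block contains at least one of these, so H is a hitting set of size 3.
The blocks C3, C4, C6 are pairwise disjoint, so any hitting set needs a separate element for each — at least 3. Hence 3 is optimal.

3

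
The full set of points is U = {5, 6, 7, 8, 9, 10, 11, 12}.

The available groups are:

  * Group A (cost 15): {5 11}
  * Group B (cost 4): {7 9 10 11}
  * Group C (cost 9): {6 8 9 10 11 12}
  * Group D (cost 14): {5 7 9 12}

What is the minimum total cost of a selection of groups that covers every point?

23

C, D together cover every point (C ∪ D = {5, 6, 7, 8, 9, 10, 11, 12}); total cost 9 + 14 = 23.
The greedy pick B, C, D costs 27; no covering selection beats 23.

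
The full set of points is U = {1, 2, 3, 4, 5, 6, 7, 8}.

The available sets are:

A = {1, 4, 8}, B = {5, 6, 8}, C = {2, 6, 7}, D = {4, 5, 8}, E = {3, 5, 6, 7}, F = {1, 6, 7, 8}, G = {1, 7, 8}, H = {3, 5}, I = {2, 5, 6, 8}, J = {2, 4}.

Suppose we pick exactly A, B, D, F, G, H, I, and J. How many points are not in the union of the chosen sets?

0

Union of A, B, D, F, G, H, I, J = {1, 2, 3, 4, 5, 6, 7, 8} — that's every point, so 0 are uncovered.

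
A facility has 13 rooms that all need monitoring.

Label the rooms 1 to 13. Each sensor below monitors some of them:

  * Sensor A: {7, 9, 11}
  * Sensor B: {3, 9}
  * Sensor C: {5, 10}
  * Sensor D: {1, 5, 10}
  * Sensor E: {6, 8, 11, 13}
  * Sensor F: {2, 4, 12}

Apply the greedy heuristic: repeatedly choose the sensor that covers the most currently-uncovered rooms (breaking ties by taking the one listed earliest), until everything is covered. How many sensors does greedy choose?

Greedy: pick E (covers 4 new) → pick D (covers 3 new) → pick F (covers 3 new) → pick A (covers 2 new) → pick B (covers 1 new). Total picks: 5.

5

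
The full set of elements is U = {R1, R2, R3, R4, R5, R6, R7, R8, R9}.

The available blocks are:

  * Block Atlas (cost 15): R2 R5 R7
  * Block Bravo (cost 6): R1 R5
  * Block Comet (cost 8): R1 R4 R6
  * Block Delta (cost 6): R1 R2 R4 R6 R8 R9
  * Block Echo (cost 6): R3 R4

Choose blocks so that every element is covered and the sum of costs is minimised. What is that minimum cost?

Atlas, Delta, Echo together cover every element (Atlas ∪ Delta ∪ Echo = {R1, R2, R3, R4, R5, R6, R7, R8, R9}); total cost 15 + 6 + 6 = 27.
The greedy pick Delta, Bravo, Echo, Atlas costs 33; no covering selection beats 27.

27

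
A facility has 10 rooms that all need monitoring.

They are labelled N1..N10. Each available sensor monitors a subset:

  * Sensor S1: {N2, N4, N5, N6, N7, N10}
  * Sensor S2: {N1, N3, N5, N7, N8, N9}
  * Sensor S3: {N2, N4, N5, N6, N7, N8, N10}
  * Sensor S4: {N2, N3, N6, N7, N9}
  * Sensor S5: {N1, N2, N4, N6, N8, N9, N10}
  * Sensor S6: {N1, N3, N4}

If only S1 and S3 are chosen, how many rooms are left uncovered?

Union of S1, S3 = {N2, N4, N5, N6, N7, N8, N10}.
Not covered: N1, N3, N9 — 3 rooms.

3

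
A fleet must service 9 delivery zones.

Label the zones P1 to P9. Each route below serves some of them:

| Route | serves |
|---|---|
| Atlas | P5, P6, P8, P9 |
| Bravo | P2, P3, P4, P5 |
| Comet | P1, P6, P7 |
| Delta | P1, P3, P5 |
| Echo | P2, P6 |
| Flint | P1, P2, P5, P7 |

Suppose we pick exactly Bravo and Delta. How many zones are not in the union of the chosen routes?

Union of Bravo, Delta = {P1, P2, P3, P4, P5}.
Not covered: P6, P7, P8, P9 — 4 zones.

4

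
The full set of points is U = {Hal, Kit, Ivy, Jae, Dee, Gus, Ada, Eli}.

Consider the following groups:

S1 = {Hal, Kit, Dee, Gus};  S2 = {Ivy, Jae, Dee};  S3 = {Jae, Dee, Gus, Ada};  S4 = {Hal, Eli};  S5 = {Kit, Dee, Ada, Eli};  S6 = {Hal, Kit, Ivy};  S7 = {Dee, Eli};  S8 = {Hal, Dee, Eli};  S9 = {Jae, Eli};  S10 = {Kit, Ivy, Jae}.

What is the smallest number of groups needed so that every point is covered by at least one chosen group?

S3, S5, and S6 cover everything between them: the union {Hal, Kit, Ivy, Jae, Dee, Gus, Ada, Eli} is all of U.
No 2 of the 10 groups cover everything (all 45 combinations miss at least one point), so 3 is optimal.

3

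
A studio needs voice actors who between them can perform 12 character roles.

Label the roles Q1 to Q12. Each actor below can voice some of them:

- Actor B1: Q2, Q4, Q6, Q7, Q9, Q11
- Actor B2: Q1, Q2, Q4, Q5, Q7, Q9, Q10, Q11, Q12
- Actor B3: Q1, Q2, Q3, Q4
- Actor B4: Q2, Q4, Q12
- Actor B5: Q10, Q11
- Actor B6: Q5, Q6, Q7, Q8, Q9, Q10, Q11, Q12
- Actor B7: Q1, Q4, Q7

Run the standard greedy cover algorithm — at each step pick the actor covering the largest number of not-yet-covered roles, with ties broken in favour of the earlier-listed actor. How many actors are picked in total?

3

Greedy: pick B2 (covers 9 new) → pick B6 (covers 2 new) → pick B3 (covers 1 new). Total picks: 3.
(The true minimum cover uses only 2 actors, so greedy is not optimal here.)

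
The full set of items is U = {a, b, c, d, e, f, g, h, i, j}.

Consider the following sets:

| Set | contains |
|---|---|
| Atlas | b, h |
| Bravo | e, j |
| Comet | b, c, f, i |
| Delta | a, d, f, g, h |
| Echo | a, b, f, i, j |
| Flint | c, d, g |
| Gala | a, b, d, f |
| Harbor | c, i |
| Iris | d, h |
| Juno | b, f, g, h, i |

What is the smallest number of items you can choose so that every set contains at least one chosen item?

T = {c, e, f, h} meets every set (each contains at least one member of T), and |T| = 4.
No choice of 3 items meets every set, so 4 is the minimum.

4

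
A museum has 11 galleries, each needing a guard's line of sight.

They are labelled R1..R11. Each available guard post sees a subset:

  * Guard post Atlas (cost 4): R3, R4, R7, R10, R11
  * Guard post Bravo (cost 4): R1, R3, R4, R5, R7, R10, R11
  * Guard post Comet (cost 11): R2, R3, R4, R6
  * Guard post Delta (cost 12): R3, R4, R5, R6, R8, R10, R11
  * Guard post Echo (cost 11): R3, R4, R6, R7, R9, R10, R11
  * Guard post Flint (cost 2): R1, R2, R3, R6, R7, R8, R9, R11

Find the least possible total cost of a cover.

Bravo, Flint together cover every gallery (Bravo ∪ Flint = {R1, R2, R3, R4, R5, R6, R7, R8, R9, R10, R11}); total cost 4 + 2 = 6.
No covering selection has total cost below 6.

6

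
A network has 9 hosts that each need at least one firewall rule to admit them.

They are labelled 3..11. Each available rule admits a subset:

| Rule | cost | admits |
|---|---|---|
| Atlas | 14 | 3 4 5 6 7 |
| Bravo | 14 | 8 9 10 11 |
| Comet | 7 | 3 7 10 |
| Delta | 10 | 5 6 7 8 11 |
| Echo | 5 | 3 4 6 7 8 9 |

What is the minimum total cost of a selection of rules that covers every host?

22

Comet, Delta, Echo together cover every host (Comet ∪ Delta ∪ Echo = {3, 4, 5, 6, 7, 8, 9, 10, 11}); total cost 7 + 10 + 5 = 22.
No covering selection has total cost below 22.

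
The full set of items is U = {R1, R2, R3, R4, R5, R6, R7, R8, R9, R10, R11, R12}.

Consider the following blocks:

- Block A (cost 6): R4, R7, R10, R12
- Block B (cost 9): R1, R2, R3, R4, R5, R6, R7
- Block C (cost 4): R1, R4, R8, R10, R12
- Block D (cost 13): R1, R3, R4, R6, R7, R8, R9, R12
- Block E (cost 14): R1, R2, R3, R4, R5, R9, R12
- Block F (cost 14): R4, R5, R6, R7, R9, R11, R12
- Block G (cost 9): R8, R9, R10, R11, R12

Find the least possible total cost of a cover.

18

B, G together cover every item (B ∪ G = {R1, R2, R3, R4, R5, R6, R7, R8, R9, R10, R11, R12}); total cost 9 + 9 = 18.
The greedy pick C, B, G costs 22; no covering selection beats 18.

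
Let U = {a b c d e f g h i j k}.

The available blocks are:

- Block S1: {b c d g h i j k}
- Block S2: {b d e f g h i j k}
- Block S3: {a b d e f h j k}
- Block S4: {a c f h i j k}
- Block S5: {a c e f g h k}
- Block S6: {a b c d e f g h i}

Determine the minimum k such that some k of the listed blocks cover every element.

2

S2 and S5 cover everything between them: the union {a, b, c, d, e, f, g, h, i, j, k} is all of U.
No single block has all 11 elements (the largest, S2, has 9), so 2 is optimal.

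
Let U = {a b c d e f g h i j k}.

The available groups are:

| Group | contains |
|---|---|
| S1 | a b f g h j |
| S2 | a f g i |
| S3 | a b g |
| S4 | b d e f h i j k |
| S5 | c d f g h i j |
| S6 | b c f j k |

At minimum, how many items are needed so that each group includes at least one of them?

2

T = {b, f} meets every group (each contains at least one member of T), and |T| = 2.
No single item lies in every group, so at least 2 are needed and 2 is optimal.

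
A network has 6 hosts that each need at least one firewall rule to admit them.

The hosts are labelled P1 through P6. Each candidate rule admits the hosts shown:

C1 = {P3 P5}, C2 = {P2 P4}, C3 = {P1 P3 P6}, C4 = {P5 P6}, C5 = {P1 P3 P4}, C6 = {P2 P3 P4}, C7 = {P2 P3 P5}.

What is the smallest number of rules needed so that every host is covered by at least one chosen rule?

C4 and C5 and C7 together: C4 ∪ C5 ∪ C7 = {P1, P2, P3, P4, P5, P6} — every host is covered.
No 2 of the 7 rules cover everything (all 21 combinations miss at least one host), so 3 is optimal.

3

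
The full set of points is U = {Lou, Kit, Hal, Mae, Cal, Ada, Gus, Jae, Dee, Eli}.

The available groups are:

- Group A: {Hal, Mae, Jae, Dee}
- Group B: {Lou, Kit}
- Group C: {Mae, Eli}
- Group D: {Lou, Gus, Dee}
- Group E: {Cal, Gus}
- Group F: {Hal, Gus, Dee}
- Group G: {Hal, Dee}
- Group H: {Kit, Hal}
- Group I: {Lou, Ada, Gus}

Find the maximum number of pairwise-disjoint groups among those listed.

4

B, C, E, G are pairwise disjoint (B={Lou,Kit}; C={Mae,Eli}; E={Cal,Gus}; G={Hal,Dee}).
Every remaining group overlaps one of these, and no 5 of the listed groups are pairwise disjoint, so 4 is the maximum.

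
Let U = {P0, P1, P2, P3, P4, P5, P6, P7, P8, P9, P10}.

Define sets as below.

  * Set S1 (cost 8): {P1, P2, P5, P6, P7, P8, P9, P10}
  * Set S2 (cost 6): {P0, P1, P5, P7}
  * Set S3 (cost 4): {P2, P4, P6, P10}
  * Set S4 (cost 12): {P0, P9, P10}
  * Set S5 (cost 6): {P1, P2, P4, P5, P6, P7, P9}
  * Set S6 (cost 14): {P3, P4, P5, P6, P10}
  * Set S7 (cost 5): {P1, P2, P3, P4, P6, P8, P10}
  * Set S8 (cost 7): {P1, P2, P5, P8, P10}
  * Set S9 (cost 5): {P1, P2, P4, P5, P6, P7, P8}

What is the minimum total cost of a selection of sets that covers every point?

S2, S5, S7 together cover every point (S2 ∪ S5 ∪ S7 = {P0, P1, P2, P3, P4, P5, P6, P7, P8, P9, P10}); total cost 6 + 6 + 5 = 17.
No covering selection has total cost below 17.

17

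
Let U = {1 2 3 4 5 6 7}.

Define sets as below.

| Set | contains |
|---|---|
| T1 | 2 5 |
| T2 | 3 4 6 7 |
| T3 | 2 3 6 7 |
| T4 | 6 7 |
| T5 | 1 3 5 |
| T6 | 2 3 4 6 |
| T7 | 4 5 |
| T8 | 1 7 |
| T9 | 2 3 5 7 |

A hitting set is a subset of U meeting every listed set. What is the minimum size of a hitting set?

3

H = {4, 5, 7} meets every set (each contains at least one member of H), and |H| = 3.
No choice of 2 elements meets every set, so 3 is the minimum.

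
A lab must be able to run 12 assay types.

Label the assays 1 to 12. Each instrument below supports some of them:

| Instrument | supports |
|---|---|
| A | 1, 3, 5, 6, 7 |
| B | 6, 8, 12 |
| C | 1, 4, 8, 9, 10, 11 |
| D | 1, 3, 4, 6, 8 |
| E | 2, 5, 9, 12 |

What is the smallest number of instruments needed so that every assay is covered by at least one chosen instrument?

3

A and C and E together: A ∪ C ∪ E = {1, 2, 3, 4, 5, 6, 7, 8, 9, 10, 11, 12} — every assay is covered.
Only E contains 2, so E is forced; the remaining 8 assays need at least 2 more instruments (each remaining instrument adds at most 5) — so at least 3 instruments are needed, and 3 is optimal.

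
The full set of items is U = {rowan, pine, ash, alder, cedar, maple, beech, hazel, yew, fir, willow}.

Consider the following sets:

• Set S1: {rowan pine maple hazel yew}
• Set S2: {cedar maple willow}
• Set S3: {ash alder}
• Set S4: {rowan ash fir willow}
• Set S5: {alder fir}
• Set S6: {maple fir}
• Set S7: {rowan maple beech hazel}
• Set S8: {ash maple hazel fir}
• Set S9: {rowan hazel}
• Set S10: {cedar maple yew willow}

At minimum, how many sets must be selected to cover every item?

Take {S1, S3, S4, S7, S10}. Their union is {rowan, pine, ash, alder, cedar, maple, beech, hazel, yew, fir, willow}, which is all 11 items.
No 4 of the 10 sets cover everything (all 210 combinations miss at least one item), so 5 is optimal.

5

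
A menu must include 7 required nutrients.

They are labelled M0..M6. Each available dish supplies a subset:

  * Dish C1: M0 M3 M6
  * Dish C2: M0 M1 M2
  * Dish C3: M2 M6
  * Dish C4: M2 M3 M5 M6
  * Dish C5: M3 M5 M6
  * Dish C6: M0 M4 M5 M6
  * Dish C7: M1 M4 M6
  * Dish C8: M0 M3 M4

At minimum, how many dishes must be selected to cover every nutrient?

C1 and C4 and C7 together: C1 ∪ C4 ∪ C7 = {M0, M1, M2, M3, M4, M5, M6} — every nutrient is covered.
No 2 of the 8 dishes cover everything (all 28 combinations miss at least one nutrient), so 3 is optimal.

3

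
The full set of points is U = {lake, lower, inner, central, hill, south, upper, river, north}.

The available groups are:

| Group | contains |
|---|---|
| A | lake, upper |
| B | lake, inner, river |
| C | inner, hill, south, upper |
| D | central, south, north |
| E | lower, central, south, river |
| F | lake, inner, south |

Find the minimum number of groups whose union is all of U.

Take {B, C, D, E}. Their union is {lake, lower, inner, central, hill, south, upper, river, north}, which is all 9 points.
No 3 of the 6 groups cover everything (all 20 combinations miss at least one point), so 4 is optimal.

4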